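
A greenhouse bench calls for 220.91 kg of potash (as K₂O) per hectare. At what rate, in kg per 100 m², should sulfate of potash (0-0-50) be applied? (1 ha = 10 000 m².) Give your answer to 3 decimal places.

Product per hectare = 220.91 / 50% = 441.82 kg.
Convert to per 100 m²: 441.82 × 0.01 = 4.4182 kg.

4.418 kg of product per hundred sq m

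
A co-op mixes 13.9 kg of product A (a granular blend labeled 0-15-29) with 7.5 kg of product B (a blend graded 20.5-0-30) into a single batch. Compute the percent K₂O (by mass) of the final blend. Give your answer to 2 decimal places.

29.35% K₂O

Total mass = 13.9 + 7.5 = 21.4 kg.
K₂O mass = 29%×13.9 + 30%×7.5 = 6.281 kg.
% K₂O = 6.281 / 21.4 = 29.3505%.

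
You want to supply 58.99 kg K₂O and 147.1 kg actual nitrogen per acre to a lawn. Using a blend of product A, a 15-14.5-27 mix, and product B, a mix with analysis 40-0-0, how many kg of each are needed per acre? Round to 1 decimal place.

218.5 kg product A, 285.8 kg product B

With a, b = kg per acre of product A and product B:
K₂O: 0.27·a + 0·b = 58.99
N: 0.15·a + 0.4·b = 147.1
From row1: a = (58.99 − 0·b) / 0.27.
Into row2: 0.15·(58.99 − 0·b)/0.27 + 0.4·b = 147.1 → b = 285.819, a = 218.481.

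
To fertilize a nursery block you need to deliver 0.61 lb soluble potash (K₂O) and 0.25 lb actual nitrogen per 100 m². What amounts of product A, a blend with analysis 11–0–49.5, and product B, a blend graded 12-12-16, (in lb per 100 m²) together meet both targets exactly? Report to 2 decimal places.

0.79 lb product A, 1.36 lb product B

Let a = lb of product A, b = lb of product B (per 100 m²).
K₂O: 0.495·a + 0.16·b = 0.61
N: 0.11·a + 0.12·b = 0.25
Solving simultaneously: a = 0.794258, b = 1.35526.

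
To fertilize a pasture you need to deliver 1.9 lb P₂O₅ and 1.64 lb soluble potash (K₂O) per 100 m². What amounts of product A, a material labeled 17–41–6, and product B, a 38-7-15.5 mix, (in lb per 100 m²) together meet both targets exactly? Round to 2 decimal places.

Per-100 m² balance (a = product A, b = product B):
P₂O₅: 0.41·a + 0.07·b = 1.9
K₂O: 0.06·a + 0.155·b = 1.64
Eliminate b: (row1) − 0.07/0.155·(row2) → 0.382903·a = 1.15935, so a = 3.0278.
Then b = (1.64 − 0.06·3.0278) / 0.155 = 9.40859.

3.03 lb product A, 9.41 lb product B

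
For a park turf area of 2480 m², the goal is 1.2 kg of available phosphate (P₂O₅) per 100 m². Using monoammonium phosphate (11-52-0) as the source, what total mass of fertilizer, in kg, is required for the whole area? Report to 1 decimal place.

57.2 kg

Product per 100 m² = 1.2 / 52% = 2.30769 kg.
Total product = 2.30769 × 2480 / 100 = 57.2308 kg.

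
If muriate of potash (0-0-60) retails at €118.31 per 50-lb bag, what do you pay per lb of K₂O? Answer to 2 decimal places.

K₂O in bag = 50 × 60% = 30 lb.
Cost per lb K₂O = €118.31 / 30 = €3.9437.

€3.94 per lb K₂O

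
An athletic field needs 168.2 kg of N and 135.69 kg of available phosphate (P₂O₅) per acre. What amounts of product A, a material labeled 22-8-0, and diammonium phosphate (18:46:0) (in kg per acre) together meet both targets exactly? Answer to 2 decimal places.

Per-acre balance (a = product A, b = diammonium phosphate):
N: 0.22·a + 0.18·b = 168.2
P₂O₅: 0.08·a + 0.46·b = 135.69
Eliminate b: (row1) − 0.18/0.46·(row2) → 0.188696·a = 115.104, so a = 609.998.
Then b = (135.69 − 0.08·609.998) / 0.46 = 188.892.

610.00 kg product A, 188.89 kg diammonium phosphate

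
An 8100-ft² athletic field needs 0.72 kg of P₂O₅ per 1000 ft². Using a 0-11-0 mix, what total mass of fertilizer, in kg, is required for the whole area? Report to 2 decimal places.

53.02 kg

Product per 1000 ft² = 0.72 / 11% = 6.54545 kg.
Total product = 6.54545 × 8100 / 1000 = 53.0182 kg.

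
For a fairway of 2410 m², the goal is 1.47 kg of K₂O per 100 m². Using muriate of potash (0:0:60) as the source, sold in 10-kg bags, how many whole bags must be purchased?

Product per 100 m² = 1.47 / 60% = 2.45 kg.
Total product = 2.45 × 2410 / 100 = 59.045 kg.
Bags = ⌈59.045 / 10⌉ = 6.

6 bags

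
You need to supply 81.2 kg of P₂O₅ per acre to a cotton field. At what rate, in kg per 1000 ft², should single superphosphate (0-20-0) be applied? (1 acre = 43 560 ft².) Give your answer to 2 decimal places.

Product per acre = 81.2 / 20% = 406 kg.
Convert to per 1000 ft²: 406 × 0.0229568 = 9.32048 kg.

9.32 kg of product per thousand sq ft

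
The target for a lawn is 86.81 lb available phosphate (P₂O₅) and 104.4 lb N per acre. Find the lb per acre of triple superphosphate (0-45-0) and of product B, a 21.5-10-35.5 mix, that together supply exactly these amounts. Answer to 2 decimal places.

Let a = lb of triple superphosphate, b = lb of product B (per acre).
P₂O₅: 0.45·a + 0.1·b = 86.81
N: 0·a + 0.215·b = 104.4
Solving simultaneously: a = 85.0041, b = 485.581.

85.00 lb triple superphosphate, 485.58 lb product B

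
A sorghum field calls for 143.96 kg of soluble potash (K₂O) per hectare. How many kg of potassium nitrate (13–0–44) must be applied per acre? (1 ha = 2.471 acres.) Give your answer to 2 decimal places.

132.41 kg of product per acre

Product per hectare = 143.96 / 44% = 327.182 kg.
Convert to per acre: 327.182 × 0.404694 = 132.409 kg.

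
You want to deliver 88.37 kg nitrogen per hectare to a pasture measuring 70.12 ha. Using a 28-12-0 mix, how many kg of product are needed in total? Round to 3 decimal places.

22130.373 kg

Product per hectare = 88.37 / 28% = 315.607 kg.
Total product = 315.607 × 70.12 = 22130.3729 kg.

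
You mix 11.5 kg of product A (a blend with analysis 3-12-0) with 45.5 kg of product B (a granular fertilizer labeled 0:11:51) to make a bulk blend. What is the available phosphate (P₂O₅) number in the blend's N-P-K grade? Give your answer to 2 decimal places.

11.20% P₂O₅

Total mass = 11.5 + 45.5 = 57 kg.
P₂O₅ mass = 12%×11.5 + 11%×45.5 = 6.385 kg.
% P₂O₅ = 6.385 / 57 = 11.2018%.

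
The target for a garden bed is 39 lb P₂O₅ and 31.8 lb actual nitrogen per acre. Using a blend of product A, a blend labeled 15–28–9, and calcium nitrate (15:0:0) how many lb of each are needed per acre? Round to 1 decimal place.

Per-acre balance (a = product A, b = calcium nitrate):
P₂O₅: 0.28·a + 0·b = 39
N: 0.15·a + 0.15·b = 31.8
Eliminate b: (row1) − 0/0.15·(row2) → 0.28·a = 39, so a = 139.286.
Then b = (31.8 − 0.15·139.286) / 0.15 = 72.7143.

139.3 lb product A, 72.7 lb calcium nitrate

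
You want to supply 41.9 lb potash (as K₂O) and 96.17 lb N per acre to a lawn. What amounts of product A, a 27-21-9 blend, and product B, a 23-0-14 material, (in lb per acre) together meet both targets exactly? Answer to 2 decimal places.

223.79 lb product A, 155.42 lb product B

With a, b = lb per acre of product A and product B:
K₂O: 0.09·a + 0.14·b = 41.9
N: 0.27·a + 0.23·b = 96.17
Eliminate a: (row1) − 0.09/0.27·(row2) → 0.0633333·b = 9.84333, so b = 155.421.
Back-substitute: a = (41.9 − 0.14·155.421) / 0.09 = 223.789.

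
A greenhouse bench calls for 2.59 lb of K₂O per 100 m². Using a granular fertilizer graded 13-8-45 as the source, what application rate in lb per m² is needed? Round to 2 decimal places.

Product per 100 m² = 2.59 / 45% = 5.75556 lb.
Convert to per m²: 5.75556 × 0.01 = 0.0575556 lb.

0.06 lb of product per sq m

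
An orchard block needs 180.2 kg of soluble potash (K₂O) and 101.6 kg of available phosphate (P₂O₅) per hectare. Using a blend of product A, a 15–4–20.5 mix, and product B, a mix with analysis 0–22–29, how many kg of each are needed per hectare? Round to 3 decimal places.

303.881 kg product A, 406.567 kg product B

Per-hectare balance (a = product A, b = product B):
K₂O: 0.205·a + 0.29·b = 180.2
P₂O₅: 0.04·a + 0.22·b = 101.6
From row1: a = (180.2 − 0.29·b) / 0.205.
Into row2: 0.04·(180.2 − 0.29·b)/0.205 + 0.22·b = 101.6 → b = 406.5672, a = 303.8806.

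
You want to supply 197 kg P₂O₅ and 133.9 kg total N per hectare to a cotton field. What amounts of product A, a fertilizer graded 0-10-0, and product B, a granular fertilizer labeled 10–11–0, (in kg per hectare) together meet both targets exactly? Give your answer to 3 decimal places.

Let a = kg of product A, b = kg of product B (per hectare).
P₂O₅: 0.1·a + 0.11·b = 197
N: 0·a + 0.1·b = 133.9
Solving simultaneously: a = 497.1, b = 1339.

497.100 kg product A, 1339.000 kg product B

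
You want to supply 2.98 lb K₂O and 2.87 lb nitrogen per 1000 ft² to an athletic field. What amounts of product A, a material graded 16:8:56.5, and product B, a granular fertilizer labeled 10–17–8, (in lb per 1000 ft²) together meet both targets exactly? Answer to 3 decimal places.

With a, b = lb per 1000 ft² of product A and product B:
K₂O: 0.565·a + 0.08·b = 2.98
N: 0.16·a + 0.1·b = 2.87
From row1: a = (2.98 − 0.08·b) / 0.565.
Into row2: 0.16·(2.98 − 0.08·b)/0.565 + 0.1·b = 2.87 → b = 26.1957, a = 1.56522.

1.565 lb product A, 26.196 lb product B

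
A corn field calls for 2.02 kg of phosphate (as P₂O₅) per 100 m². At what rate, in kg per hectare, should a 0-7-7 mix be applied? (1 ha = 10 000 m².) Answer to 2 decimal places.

Product per 100 m² = 2.02 / 7% = 28.8571 kg.
Convert to per hectare: 28.8571 × 100 = 2885.714 kg.

2885.71 kg of product per hectare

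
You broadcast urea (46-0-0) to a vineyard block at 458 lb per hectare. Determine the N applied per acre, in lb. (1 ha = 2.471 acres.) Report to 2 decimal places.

85.26 lb N per acre

nitrogen per hectare = 458 × 46% = 210.68 lb.
Convert to per acre: 210.68 × 0.404694 = 85.261 lb.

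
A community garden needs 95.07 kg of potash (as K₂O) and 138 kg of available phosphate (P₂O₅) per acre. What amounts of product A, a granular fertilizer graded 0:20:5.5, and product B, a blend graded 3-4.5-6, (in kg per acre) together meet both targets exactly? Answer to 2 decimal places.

420.14 kg product A, 1199.37 kg product B

Per-acre balance (a = product A, b = product B):
K₂O: 0.055·a + 0.06·b = 95.07
P₂O₅: 0.2·a + 0.045·b = 138
Eliminate b: (row1) − 0.06/0.045·(row2) → -0.211667·a = -88.93, so a = 420.142.
Then b = (138 − 0.2·420.142) / 0.045 = 1199.3701.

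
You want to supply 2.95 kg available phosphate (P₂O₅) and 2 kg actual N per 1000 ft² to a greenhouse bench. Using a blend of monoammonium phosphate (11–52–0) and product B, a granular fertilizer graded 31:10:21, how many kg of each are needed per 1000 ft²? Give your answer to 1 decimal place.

Per-1000 ft² balance (a = monoammonium phosphate, b = product B):
P₂O₅: 0.52·a + 0.1·b = 2.95
N: 0.11·a + 0.31·b = 2
Eliminate a: (row1) − 0.52/0.11·(row2) → -1.36545·b = -6.50455, so b = 4.76365.
Back-substitute: a = (2.95 − 0.1·4.76365) / 0.52 = 4.75699.

4.8 kg monoammonium phosphate, 4.8 kg product B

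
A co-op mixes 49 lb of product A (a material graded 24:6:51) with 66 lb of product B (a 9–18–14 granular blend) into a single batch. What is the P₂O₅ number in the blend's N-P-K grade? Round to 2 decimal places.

12.89% P₂O₅

Total mass = 49 + 66 = 115 lb.
P₂O₅ mass = 6%×49 + 18%×66 = 14.82 lb.
% P₂O₅ = 14.82 / 115 = 12.887%.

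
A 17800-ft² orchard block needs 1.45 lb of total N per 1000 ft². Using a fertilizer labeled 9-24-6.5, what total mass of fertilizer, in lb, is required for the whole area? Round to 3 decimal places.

286.778 lb

Product per 1000 ft² = 1.45 / 9% = 16.1111 lb.
Total product = 16.1111 × 17800 / 1000 = 286.7778 lb.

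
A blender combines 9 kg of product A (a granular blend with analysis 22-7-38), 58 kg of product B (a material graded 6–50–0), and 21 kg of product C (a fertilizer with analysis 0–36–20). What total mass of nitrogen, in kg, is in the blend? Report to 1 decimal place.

N mass = 22%×9 + 6%×58 + 0%×21 = 5.46 kg.

5.5 kg N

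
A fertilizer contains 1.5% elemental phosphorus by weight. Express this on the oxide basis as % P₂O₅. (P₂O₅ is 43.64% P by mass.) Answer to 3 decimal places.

%P₂O₅ = 1.5 / 0.4364 = 3.43721%.

3.437% P₂O₅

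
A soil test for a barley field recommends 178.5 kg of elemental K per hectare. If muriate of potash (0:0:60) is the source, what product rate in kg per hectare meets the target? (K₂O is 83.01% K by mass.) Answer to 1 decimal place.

358.4 kg of product per hectare

As K₂O: 178.5 / 0.8301 = 215.034 kg per hectare.
Product per hectare = 215.034 / 60% = 358.391 kg.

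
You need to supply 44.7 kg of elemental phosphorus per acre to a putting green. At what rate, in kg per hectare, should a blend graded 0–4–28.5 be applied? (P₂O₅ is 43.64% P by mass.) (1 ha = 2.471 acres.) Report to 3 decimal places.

As P₂O₅: 44.7 / 0.4364 = 102.429 kg per acre.
Product per acre = 102.429 / 4% = 2560.72 kg.
Convert to per hectare: 2560.72 × 2.471 = 6327.5493 kg.

6327.549 kg of product per hectare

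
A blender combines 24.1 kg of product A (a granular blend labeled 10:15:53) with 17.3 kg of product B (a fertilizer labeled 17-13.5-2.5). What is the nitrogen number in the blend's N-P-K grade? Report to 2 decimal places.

12.93% N

Total mass = 24.1 + 17.3 = 41.4 kg.
N mass = 10%×24.1 + 17%×17.3 = 5.351 kg.
% N = 5.351 / 41.4 = 12.9251%.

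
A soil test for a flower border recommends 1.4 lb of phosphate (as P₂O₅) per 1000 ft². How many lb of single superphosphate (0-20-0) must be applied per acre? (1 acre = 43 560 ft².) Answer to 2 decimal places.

Product per 1000 ft² = 1.4 / 20% = 7 lb.
Convert to per acre: 7 × 43.56 = 304.92 lb.

304.92 lb of product per acre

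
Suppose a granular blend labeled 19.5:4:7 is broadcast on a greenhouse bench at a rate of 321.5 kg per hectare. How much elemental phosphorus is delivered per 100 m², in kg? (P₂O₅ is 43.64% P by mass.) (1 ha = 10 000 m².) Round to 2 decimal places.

P₂O₅ per hectare = 321.5 × 4% = 12.86 kg.
Elemental P = 12.86 × 0.4364 = 5.6121 kg per hectare.
Convert to per 100 m²: 5.6121 × 0.01 = 0.056121 kg.

0.06 kg P per hundred sq m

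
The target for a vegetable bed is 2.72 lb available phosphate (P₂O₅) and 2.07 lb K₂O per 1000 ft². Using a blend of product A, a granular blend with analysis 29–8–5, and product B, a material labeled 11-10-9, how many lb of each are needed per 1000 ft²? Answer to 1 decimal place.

17.2 lb product A, 13.5 lb product B

Let a = lb of product A, b = lb of product B (per 1000 ft²).
P₂O₅: 0.08·a + 0.1·b = 2.72
K₂O: 0.05·a + 0.09·b = 2.07
From row1: a = (2.72 − 0.1·b) / 0.08.
Into row2: 0.05·(2.72 − 0.1·b)/0.08 + 0.09·b = 2.07 → b = 13.4545, a = 17.1818.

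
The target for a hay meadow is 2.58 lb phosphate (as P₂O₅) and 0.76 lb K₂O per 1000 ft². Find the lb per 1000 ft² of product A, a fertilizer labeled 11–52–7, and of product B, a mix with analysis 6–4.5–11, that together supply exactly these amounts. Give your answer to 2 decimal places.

4.62 lb product A, 3.97 lb product B

Let a = lb of product A, b = lb of product B (per 1000 ft²).
P₂O₅: 0.52·a + 0.045·b = 2.58
K₂O: 0.07·a + 0.11·b = 0.76
Eliminate a: (row1) − 0.52/0.07·(row2) → -0.772143·b = -3.06571, so b = 3.9704.
Back-substitute: a = (2.58 − 0.045·3.9704) / 0.52 = 4.61795.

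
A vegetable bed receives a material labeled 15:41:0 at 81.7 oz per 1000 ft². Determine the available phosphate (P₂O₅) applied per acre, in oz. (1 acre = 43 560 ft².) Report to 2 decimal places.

P₂O₅ per 1000 ft² = 81.7 × 41% = 33.497 oz.
Convert to per acre: 33.497 × 43.56 = 1459.129 oz.

1459.13 oz P₂O₅ per acre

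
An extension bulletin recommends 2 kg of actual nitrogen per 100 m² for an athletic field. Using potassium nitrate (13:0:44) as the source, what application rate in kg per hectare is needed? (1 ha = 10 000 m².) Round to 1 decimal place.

1538.5 kg of product per hectare

Product per 100 m² = 2 / 13% = 15.3846 kg.
Convert to per hectare: 15.3846 × 100 = 1538.46 kg.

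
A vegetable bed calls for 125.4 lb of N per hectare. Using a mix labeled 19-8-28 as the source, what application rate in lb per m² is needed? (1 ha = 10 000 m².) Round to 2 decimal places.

0.07 lb of product per sq m

Product per hectare = 125.4 / 19% = 660 lb.
Convert to per m²: 660 × 0.0001 = 0.066 lb.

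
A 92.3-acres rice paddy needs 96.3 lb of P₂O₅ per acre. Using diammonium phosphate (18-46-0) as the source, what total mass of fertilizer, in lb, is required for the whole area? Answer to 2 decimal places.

19322.80 lb

Product per acre = 96.3 / 46% = 209.348 lb.
Total product = 209.348 × 92.3 = 19322.804 lb.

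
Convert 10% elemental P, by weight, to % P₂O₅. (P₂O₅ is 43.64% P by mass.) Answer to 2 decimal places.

%P₂O₅ = 10 / 0.4364 = 22.9148%.

22.91% P₂O₅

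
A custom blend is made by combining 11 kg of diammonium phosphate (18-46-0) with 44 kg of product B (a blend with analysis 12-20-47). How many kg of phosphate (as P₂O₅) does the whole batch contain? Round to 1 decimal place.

13.9 kg P₂O₅

P₂O₅ mass = 46%×11 + 20%×44 = 13.86 kg.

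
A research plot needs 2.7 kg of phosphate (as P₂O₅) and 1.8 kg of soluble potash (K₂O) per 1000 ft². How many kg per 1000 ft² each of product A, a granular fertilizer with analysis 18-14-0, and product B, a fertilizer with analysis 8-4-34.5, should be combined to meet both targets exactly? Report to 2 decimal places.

Let a = kg of product A, b = kg of product B (per 1000 ft²).
P₂O₅: 0.14·a + 0.04·b = 2.7
K₂O: 0·a + 0.345·b = 1.8
Solving simultaneously: a = 17.795, b = 5.21739.

17.80 kg product A, 5.22 kg product B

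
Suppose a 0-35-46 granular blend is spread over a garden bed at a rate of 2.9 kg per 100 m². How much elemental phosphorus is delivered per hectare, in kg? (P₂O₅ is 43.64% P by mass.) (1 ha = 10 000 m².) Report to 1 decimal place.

44.3 kg P per hectare

P₂O₅ per 100 m² = 2.9 × 35% = 1.015 kg.
Elemental P = 1.015 × 0.4364 = 0.442946 kg per 100 m².
Convert to per hectare: 0.442946 × 100 = 44.2946 kg.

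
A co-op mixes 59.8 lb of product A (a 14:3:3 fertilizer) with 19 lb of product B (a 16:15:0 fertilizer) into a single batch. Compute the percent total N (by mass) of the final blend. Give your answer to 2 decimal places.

14.48% N

Total mass = 59.8 + 19 = 78.8 lb.
N mass = 14%×59.8 + 16%×19 = 11.412 lb.
% N = 11.412 / 78.8 = 14.4822%.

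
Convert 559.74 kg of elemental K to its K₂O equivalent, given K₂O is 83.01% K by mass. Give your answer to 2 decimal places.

K₂O = 559.74 / 0.8301 = 674.304 kg.

674.30 kg K₂O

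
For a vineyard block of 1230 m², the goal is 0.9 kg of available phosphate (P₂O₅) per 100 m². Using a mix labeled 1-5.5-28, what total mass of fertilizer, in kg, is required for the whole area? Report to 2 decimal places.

201.27 kg

Product per 100 m² = 0.9 / 5.5% = 16.3636 kg.
Total product = 16.3636 × 1230 / 100 = 201.273 kg.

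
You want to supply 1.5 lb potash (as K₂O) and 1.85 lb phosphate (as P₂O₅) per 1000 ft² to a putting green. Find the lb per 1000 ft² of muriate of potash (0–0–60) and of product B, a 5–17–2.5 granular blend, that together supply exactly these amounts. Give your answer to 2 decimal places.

With a, b = lb per 1000 ft² of muriate of potash and product B:
K₂O: 0.6·a + 0.025·b = 1.5
P₂O₅: 0·a + 0.17·b = 1.85
Solving simultaneously: a = 2.04657, b = 10.8824.

2.05 lb muriate of potash, 10.88 lb product B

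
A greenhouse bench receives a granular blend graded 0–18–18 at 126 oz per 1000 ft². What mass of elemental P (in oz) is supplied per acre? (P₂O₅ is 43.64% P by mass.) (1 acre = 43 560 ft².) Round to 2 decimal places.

P₂O₅ per 1000 ft² = 126 × 18% = 22.68 oz.
Elemental P = 22.68 × 0.4364 = 9.89755 oz per 1000 ft².
Convert to per acre: 9.89755 × 43.56 = 431.137 oz.

431.14 oz P per acre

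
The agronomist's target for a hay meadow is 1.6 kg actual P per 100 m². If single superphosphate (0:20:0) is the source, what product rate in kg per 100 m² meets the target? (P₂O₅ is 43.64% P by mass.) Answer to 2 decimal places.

18.33 kg of product per hundred sq m

As P₂O₅: 1.6 / 0.4364 = 3.66636 kg per 100 m².
Product per 100 m² = 3.66636 / 20% = 18.3318 kg.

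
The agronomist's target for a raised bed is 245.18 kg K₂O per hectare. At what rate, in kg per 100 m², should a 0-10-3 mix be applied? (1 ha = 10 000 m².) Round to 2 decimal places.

81.73 kg of product per hundred sq m

Product per hectare = 245.18 / 3% = 8172.67 kg.
Convert to per 100 m²: 8172.67 × 0.01 = 81.7267 kg.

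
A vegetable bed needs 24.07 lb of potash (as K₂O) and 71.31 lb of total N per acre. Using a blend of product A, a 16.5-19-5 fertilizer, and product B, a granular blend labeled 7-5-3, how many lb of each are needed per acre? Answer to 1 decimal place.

Per-acre balance (a = product A, b = product B):
K₂O: 0.05·a + 0.03·b = 24.07
N: 0.165·a + 0.07·b = 71.31
Eliminate b: (row1) − 0.03/0.07·(row2) → -0.0207143·a = -6.49143, so a = 313.379.
Then b = (71.31 − 0.165·313.379) / 0.07 = 280.034.

313.4 lb product A, 280.0 lb product B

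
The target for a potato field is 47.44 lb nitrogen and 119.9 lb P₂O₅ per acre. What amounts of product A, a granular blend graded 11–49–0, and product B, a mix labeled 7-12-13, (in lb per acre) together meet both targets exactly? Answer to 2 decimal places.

127.97 lb product A, 476.62 lb product B

Let a = lb of product A, b = lb of product B (per acre).
N: 0.11·a + 0.07·b = 47.44
P₂O₅: 0.49·a + 0.12·b = 119.9
Solving simultaneously: a = 127.972, b = 476.616.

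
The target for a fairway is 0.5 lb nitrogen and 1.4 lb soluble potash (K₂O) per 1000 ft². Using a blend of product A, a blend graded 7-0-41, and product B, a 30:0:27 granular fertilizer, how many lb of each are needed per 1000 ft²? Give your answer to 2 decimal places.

2.74 lb product A, 1.03 lb product B

Per-1000 ft² balance (a = product A, b = product B):
N: 0.07·a + 0.3·b = 0.5
K₂O: 0.41·a + 0.27·b = 1.4
From row1: a = (0.5 − 0.3·b) / 0.07.
Into row2: 0.41·(0.5 − 0.3·b)/0.07 + 0.27·b = 1.4 → b = 1.02786, a = 2.73775.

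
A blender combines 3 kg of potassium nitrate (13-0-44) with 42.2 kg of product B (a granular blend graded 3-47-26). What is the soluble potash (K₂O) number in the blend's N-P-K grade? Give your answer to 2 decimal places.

27.19% K₂O

Total mass = 3 + 42.2 = 45.2 kg.
K₂O mass = 44%×3 + 26%×42.2 = 12.292 kg.
% K₂O = 12.292 / 45.2 = 27.1947%.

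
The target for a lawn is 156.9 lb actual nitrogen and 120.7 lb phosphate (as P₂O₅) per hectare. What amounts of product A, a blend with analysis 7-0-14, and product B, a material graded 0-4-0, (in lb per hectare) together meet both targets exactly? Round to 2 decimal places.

With a, b = lb per hectare of product A and product B:
N: 0.07·a + 0·b = 156.9
P₂O₅: 0·a + 0.04·b = 120.7
Solving simultaneously: a = 2241.429, b = 3017.5.

2241.43 lb product A, 3017.50 lb product B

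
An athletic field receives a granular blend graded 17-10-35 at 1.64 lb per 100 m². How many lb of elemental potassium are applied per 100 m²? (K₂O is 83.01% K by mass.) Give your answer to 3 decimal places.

K₂O per 100 m² = 1.64 × 35% = 0.574 lb.
Elemental K = 0.574 × 0.8301 = 0.476477 lb per 100 m².

0.476 lb K per hundred sq m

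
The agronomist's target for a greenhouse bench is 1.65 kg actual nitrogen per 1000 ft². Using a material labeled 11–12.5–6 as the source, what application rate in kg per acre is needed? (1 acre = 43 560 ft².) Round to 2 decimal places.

Product per 1000 ft² = 1.65 / 11% = 15 kg.
Convert to per acre: 15 × 43.56 = 653.4 kg.

653.40 kg of product per acre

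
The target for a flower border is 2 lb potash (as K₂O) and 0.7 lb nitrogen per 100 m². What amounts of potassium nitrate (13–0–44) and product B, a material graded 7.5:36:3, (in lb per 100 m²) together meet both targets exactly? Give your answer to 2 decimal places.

Per-100 m² balance (a = potassium nitrate, b = product B):
K₂O: 0.44·a + 0.03·b = 2
N: 0.13·a + 0.075·b = 0.7
Eliminate a: (row1) − 0.44/0.13·(row2) → -0.223846·b = -0.369231, so b = 1.64948.
Back-substitute: a = (2 − 0.03·1.64948) / 0.44 = 4.43299.

4.43 lb potassium nitrate, 1.65 lb product B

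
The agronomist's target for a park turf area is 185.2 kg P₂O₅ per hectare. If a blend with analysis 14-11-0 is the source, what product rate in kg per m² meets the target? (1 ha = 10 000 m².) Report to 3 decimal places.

Product per hectare = 185.2 / 11% = 1683.64 kg.
Convert to per m²: 1683.64 × 0.0001 = 0.168364 kg.

0.168 kg of product per sq m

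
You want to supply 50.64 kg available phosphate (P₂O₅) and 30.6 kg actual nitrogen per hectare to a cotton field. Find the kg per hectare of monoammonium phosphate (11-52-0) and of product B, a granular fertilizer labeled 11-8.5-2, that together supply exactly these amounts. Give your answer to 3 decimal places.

Per-hectare balance (a = monoammonium phosphate, b = product B):
P₂O₅: 0.52·a + 0.085·b = 50.64
N: 0.11·a + 0.11·b = 30.6
Eliminate a: (row1) − 0.52/0.11·(row2) → -0.435·b = -94.0145, so b = 216.1254.
Back-substitute: a = (50.64 − 0.085·216.1254) / 0.52 = 62.0564.

62.056 kg monoammonium phosphate, 216.125 kg product B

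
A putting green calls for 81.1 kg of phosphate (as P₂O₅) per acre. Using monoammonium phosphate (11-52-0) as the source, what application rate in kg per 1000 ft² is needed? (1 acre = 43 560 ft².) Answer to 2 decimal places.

3.58 kg of product per thousand sq ft

Product per acre = 81.1 / 52% = 155.962 kg.
Convert to per 1000 ft²: 155.962 × 0.0229568 = 3.58038 kg.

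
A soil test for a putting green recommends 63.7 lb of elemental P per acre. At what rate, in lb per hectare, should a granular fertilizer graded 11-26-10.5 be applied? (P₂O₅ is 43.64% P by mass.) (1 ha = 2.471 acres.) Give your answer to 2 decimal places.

1387.25 lb of product per hectare

As P₂O₅: 63.7 / 0.4364 = 145.967 lb per acre.
Product per acre = 145.967 / 26% = 561.412 lb.
Convert to per hectare: 561.412 × 2.471 = 1387.248 lb.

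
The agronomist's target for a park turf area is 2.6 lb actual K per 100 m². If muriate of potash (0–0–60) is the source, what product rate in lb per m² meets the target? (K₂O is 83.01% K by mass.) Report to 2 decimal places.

0.05 lb of product per sq m

As K₂O: 2.6 / 0.8301 = 3.13215 lb per 100 m².
Product per 100 m² = 3.13215 / 60% = 5.22025 lb.
Convert to per m²: 5.22025 × 0.01 = 0.0522025 lb.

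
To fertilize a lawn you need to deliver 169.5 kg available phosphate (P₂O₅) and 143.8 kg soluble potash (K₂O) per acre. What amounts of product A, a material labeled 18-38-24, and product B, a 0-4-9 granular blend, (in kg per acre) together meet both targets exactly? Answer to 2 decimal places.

386.30 kg product A, 567.64 kg product B

Per-acre balance (a = product A, b = product B):
P₂O₅: 0.38·a + 0.04·b = 169.5
K₂O: 0.24·a + 0.09·b = 143.8
Solving simultaneously: a = 386.301, b = 567.642.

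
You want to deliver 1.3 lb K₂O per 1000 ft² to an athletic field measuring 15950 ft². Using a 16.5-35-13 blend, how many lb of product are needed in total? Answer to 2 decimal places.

Product per 1000 ft² = 1.3 / 13% = 10 lb.
Total product = 10 × 15950 / 1000 = 159.5 lb.

159.50 lb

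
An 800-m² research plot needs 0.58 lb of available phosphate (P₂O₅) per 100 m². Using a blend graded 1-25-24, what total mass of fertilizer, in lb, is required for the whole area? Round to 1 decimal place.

18.6 lb

Product per 100 m² = 0.58 / 25% = 2.32 lb.
Total product = 2.32 × 800 / 100 = 18.56 lb.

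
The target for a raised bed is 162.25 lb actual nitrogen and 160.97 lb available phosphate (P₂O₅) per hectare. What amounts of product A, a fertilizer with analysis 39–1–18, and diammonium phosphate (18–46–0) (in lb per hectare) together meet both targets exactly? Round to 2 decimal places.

With a, b = lb per hectare of product A and diammonium phosphate:
N: 0.39·a + 0.18·b = 162.25
P₂O₅: 0.01·a + 0.46·b = 160.97
From row1: a = (162.25 − 0.18·b) / 0.39.
Into row2: 0.01·(162.25 − 0.18·b)/0.39 + 0.46·b = 160.97 → b = 344.346, a = 257.097.

257.10 lb product A, 344.35 lb diammonium phosphate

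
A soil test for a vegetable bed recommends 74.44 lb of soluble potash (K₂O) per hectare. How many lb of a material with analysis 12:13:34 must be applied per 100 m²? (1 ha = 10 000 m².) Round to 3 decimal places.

Product per hectare = 74.44 / 34% = 218.941 lb.
Convert to per 100 m²: 218.941 × 0.01 = 2.18941 lb.

2.189 lb of product per hundred sq m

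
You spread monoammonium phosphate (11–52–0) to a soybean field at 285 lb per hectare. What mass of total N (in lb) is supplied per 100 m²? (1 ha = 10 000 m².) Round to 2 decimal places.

nitrogen per hectare = 285 × 11% = 31.35 lb.
Convert to per 100 m²: 31.35 × 0.01 = 0.3135 lb.

0.31 lb N per hundred sq m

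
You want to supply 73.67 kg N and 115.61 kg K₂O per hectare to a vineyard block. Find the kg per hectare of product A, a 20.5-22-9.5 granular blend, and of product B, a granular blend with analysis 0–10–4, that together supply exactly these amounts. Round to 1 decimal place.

Let a = kg of product A, b = kg of product B (per hectare).
N: 0.205·a + 0·b = 73.67
K₂O: 0.095·a + 0.04·b = 115.61
Solving simultaneously: a = 359.366, b = 2036.76.

359.4 kg product A, 2036.8 kg product B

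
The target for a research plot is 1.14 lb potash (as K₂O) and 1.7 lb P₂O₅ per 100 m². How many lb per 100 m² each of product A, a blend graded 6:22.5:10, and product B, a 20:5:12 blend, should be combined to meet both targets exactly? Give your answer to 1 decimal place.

6.7 lb product A, 3.9 lb product B

Let a = lb of product A, b = lb of product B (per 100 m²).
K₂O: 0.1·a + 0.12·b = 1.14
P₂O₅: 0.225·a + 0.05·b = 1.7
Eliminate b: (row1) − 0.12/0.05·(row2) → -0.44·a = -2.94, so a = 6.68182.
Then b = (1.7 − 0.225·6.68182) / 0.05 = 3.93182.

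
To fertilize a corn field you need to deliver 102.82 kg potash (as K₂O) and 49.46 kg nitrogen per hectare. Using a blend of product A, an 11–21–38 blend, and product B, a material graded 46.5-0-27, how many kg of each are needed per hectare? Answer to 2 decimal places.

Per-hectare balance (a = product A, b = product B):
K₂O: 0.38·a + 0.27·b = 102.82
N: 0.11·a + 0.465·b = 49.46
From row1: a = (102.82 − 0.27·b) / 0.38.
Into row2: 0.11·(102.82 − 0.27·b)/0.38 + 0.465·b = 49.46 → b = 50.9156, a = 234.402.

234.40 kg product A, 50.92 kg product B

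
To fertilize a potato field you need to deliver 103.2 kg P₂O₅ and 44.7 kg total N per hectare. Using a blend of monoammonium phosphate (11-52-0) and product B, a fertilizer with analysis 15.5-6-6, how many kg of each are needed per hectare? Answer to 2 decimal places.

179.92 kg monoammonium phosphate, 160.70 kg product B

Let a = kg of monoammonium phosphate, b = kg of product B (per hectare).
P₂O₅: 0.52·a + 0.06·b = 103.2
N: 0.11·a + 0.155·b = 44.7
Eliminate b: (row1) − 0.06/0.155·(row2) → 0.477419·a = 85.8968, so a = 179.919.
Then b = (44.7 − 0.11·179.919) / 0.155 = 160.703.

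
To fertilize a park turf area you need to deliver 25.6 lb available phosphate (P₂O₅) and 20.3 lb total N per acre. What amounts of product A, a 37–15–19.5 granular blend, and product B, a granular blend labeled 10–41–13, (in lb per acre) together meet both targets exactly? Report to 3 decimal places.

Let a = lb of product A, b = lb of product B (per acre).
P₂O₅: 0.15·a + 0.41·b = 25.6
N: 0.37·a + 0.1·b = 20.3
Eliminate b: (row1) − 0.41/0.1·(row2) → -1.367·a = -57.63, so a = 42.15801.
Then b = (20.3 − 0.37·42.15801) / 0.1 = 47.0154.

42.158 lb product A, 47.015 lb product B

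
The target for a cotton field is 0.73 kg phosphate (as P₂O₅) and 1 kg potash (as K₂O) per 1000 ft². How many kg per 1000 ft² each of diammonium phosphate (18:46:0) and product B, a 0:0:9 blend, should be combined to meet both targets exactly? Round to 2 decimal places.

1.59 kg diammonium phosphate, 11.11 kg product B

With a, b = kg per 1000 ft² of diammonium phosphate and product B:
P₂O₅: 0.46·a + 0·b = 0.73
K₂O: 0·a + 0.09·b = 1
Solving simultaneously: a = 1.58696, b = 11.1111.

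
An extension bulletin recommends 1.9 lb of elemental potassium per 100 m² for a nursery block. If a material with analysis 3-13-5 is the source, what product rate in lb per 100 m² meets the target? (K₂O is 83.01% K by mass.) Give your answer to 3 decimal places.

As K₂O: 1.9 / 0.8301 = 2.28888 lb per 100 m².
Product per 100 m² = 2.28888 / 5% = 45.7776 lb.

45.778 lb of product per hundred sq m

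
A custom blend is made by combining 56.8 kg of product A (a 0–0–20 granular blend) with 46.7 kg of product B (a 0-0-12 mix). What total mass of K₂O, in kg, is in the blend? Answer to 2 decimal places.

16.96 kg K₂O

K₂O mass = 20%×56.8 + 12%×46.7 = 16.964 kg.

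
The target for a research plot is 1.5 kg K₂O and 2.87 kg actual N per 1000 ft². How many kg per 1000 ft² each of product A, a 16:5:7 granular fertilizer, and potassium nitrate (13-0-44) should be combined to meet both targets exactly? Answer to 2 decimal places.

17.42 kg product A, 0.64 kg potassium nitrate

Per-1000 ft² balance (a = product A, b = potassium nitrate):
K₂O: 0.07·a + 0.44·b = 1.5
N: 0.16·a + 0.13·b = 2.87
Eliminate a: (row1) − 0.07/0.16·(row2) → 0.383125·b = 0.244375, so b = 0.637847.
Back-substitute: a = (1.5 − 0.44·0.637847) / 0.07 = 17.4192.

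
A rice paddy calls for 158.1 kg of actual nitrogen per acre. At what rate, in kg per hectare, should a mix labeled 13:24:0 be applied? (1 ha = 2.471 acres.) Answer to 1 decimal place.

Product per acre = 158.1 / 13% = 1216.15 kg.
Convert to per hectare: 1216.15 × 2.471 = 3005.12 kg.

3005.1 kg of product per hectare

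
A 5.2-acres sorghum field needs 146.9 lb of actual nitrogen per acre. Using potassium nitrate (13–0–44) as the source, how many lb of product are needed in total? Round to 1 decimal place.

Product per acre = 146.9 / 13% = 1130 lb.
Total product = 1130 × 5.2 = 5876 lb.

5876.0 lb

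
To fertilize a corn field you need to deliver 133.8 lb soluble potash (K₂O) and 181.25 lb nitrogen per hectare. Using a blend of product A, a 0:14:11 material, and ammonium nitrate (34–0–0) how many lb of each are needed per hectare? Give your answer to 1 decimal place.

1216.4 lb product A, 533.1 lb ammonium nitrate

Let a = lb of product A, b = lb of ammonium nitrate (per hectare).
K₂O: 0.11·a + 0·b = 133.8
N: 0·a + 0.34·b = 181.25
Solving simultaneously: a = 1216.36, b = 533.088.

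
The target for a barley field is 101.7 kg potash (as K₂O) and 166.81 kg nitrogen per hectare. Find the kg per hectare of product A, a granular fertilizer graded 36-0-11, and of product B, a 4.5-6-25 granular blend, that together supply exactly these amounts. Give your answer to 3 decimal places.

436.520 kg product A, 214.731 kg product B

With a, b = kg per hectare of product A and product B:
K₂O: 0.11·a + 0.25·b = 101.7
N: 0.36·a + 0.045·b = 166.81
Solving simultaneously: a = 436.5197, b = 214.7313.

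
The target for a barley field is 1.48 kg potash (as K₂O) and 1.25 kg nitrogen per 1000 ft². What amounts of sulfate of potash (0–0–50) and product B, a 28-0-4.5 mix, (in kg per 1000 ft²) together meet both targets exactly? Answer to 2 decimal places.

2.56 kg sulfate of potash, 4.46 kg product B

Let a = kg of sulfate of potash, b = kg of product B (per 1000 ft²).
K₂O: 0.5·a + 0.045·b = 1.48
N: 0·a + 0.28·b = 1.25
Solving simultaneously: a = 2.55821, b = 4.46429.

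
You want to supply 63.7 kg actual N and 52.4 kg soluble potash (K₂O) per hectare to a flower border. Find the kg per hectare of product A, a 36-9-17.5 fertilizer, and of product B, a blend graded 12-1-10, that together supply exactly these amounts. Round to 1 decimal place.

Let a = kg of product A, b = kg of product B (per hectare).
N: 0.36·a + 0.12·b = 63.7
K₂O: 0.175·a + 0.1·b = 52.4
Eliminate b: (row1) − 0.12/0.1·(row2) → 0.15·a = 0.82, so a = 5.46667.
Then b = (52.4 − 0.175·5.46667) / 0.1 = 514.433.

5.5 kg product A, 514.4 kg product B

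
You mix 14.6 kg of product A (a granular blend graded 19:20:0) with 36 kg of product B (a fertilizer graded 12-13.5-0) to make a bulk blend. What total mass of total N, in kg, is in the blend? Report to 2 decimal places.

7.09 kg N

N mass = 19%×14.6 + 12%×36 = 7.094 kg.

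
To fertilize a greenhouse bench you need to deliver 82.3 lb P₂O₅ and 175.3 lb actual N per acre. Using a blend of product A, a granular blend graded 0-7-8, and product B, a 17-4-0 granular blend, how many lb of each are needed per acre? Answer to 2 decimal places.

586.47 lb product A, 1031.18 lb product B

Let a = lb of product A, b = lb of product B (per acre).
P₂O₅: 0.07·a + 0.04·b = 82.3
N: 0·a + 0.17·b = 175.3
Solving simultaneously: a = 586.471, b = 1031.176.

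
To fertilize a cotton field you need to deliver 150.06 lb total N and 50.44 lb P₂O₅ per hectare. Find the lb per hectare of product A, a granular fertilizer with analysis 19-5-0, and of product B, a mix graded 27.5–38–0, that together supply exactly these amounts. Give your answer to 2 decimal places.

738.27 lb product A, 35.60 lb product B

Per-hectare balance (a = product A, b = product B):
N: 0.19·a + 0.275·b = 150.06
P₂O₅: 0.05·a + 0.38·b = 50.44
Eliminate b: (row1) − 0.275/0.38·(row2) → 0.153816·a = 113.557, so a = 738.269.
Then b = (50.44 − 0.05·738.269) / 0.38 = 35.5962.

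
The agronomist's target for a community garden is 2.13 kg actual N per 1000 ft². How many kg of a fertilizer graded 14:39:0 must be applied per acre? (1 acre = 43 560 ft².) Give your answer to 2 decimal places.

662.73 kg of product per acre

Product per 1000 ft² = 2.13 / 14% = 15.2143 kg.
Convert to per acre: 15.2143 × 43.56 = 662.734 kg.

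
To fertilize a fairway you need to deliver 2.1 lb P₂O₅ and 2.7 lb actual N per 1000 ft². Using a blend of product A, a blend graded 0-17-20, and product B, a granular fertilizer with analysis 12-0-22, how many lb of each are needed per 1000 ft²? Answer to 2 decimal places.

Let a = lb of product A, b = lb of product B (per 1000 ft²).
P₂O₅: 0.17·a + 0·b = 2.1
N: 0·a + 0.12·b = 2.7
Solving simultaneously: a = 12.3529, b = 22.5.

12.35 lb product A, 22.50 lb product B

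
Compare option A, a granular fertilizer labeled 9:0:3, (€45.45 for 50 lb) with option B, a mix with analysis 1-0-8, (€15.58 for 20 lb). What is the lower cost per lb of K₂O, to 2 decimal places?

option A: K₂O per bag = 50 × 3% = 1.5 lb; cost = 45.45 / 1.5 = €30.3000/lb K₂O.
option B: K₂O per bag = 20 × 8% = 1.6 lb; cost = 15.58 / 1.6 = €9.7375/lb K₂O.
option B is cheaper.

€9.74 per lb K₂O (option B)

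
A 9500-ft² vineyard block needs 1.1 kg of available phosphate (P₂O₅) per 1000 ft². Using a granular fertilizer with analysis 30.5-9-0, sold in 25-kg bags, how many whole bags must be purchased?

Product per 1000 ft² = 1.1 / 9% = 12.2222 kg.
Total product = 12.2222 × 9500 / 1000 = 116.111 kg.
Bags = ⌈116.111 / 25⌉ = 5.

5 bags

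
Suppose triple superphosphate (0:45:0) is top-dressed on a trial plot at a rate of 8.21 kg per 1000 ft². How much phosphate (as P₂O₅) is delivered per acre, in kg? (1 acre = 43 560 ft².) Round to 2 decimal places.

P₂O₅ per 1000 ft² = 8.21 × 45% = 3.6945 kg.
Convert to per acre: 3.6945 × 43.56 = 160.932 kg.

160.93 kg P₂O₅ per acre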